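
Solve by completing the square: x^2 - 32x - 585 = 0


Start: x^2 - 32x - 585 = 0
Move constant: x^2 - 32x = 585
Half of -32 is -16, squared is 256
Add 256 to both sides: x^2 - 32x + 256 = 841
(x - 16)^2 = 841
x - 16 = ±29
x = 16 + 29 = 45 or x = 16 - 29 = -13

x = -13, x = 45


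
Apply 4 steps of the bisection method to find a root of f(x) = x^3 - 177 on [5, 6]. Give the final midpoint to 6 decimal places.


f(x) = x^3 - 177
f(5) = -52 < 0
f(6) = 39 > 0

Step 1: midpoint = (5.000000 + 6.000000)/2 = 5.500000
  f(5.500000) = -10.625000
  f(mid) < 0, so root is in [5.500000, 6.000000]

Step 2: midpoint = (5.500000 + 6.000000)/2 = 5.750000
  f(5.750000) = 13.109375
  f(mid) > 0, so root is in [5.500000, 5.750000]

Step 3: midpoint = (5.500000 + 5.750000)/2 = 5.625000
  f(5.625000) = 0.978516
  f(mid) > 0, so root is in [5.500000, 5.625000]

Step 4: midpoint = (5.500000 + 5.625000)/2 = 5.562500
  f(5.562500) = -4.888428
  f(mid) < 0, so root is in [5.562500, 5.625000]

midpoint = 5.562500


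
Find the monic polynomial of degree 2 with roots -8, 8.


A monic polynomial with roots -8, 8 is:
p(x) = (x + 8)(x - 8)
After multiplying by (x + 8): x + 8
After multiplying by (x - 8): x^2 - 64

x^2 - 64


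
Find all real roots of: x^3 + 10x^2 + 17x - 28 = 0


Let p(x) = x^3 + 10x^2 + 17x - 28. By the rational root theorem (leading coefficient 1), any rational root is an integer divisor of 28: try ±1, ±2, ... in turn.
Test x = 1: value = 0 ✓, so (x - 1) is a factor.
Synthetic division by (x - 1): bring down 1; 1(1) + 10 = 11; 11(1) + 17 = 28; 28(1) - 28 = 0 → quotient x^2 + 11x + 28, remainder 0.
Solve the quadratic x^2 + 11x + 28 = 0: discriminant = 11^2 - 4(1)(28) = 121 - 112 = 9.
sqrt(9) = 3, so x = (-11 ± 3)/2: x = -4 or x = -7.

x = -7, x = -4, x = 1


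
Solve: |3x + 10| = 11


An absolute value equation |expr| = 11 gives two cases:
Case 1: 3x + 10 = 11
  3x = 1, so x = 1/3
Case 2: 3x + 10 = -11
  3x = -21, so x = -7

x = -7, x = 1/3


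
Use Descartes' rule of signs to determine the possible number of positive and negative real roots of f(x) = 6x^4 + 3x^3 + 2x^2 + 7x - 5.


Descartes' rule of signs:

For positive roots, count sign changes in f(x) = 6x^4 + 3x^3 + 2x^2 + 7x - 5:
Signs of coefficients: +, +, +, +, -
Number of sign changes: 1
Possible positive real roots: 1

For negative roots, examine f(-x) = 6x^4 - 3x^3 + 2x^2 - 7x - 5:
Signs of coefficients: +, -, +, -, -
Number of sign changes: 3
Possible negative real roots: 3, 1

Positive roots: 1; Negative roots: 3 or 1


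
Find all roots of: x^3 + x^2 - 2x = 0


The constant term is 0, so x = 0 is a root. Factor out x:
  x^2 + x - 2 = 0
Solve the quadratic x^2 + x - 2 = 0: discriminant = 1^2 - 4(1)(-2) = 1 + 8 = 9.
sqrt(9) = 3, so x = (-1 ± 3)/2: x = 1 or x = -2.
Collecting all roots found:

x = -2, x = 0, x = 1


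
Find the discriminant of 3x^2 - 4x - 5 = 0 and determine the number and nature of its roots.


For ax^2 + bx + c = 0, discriminant D = b^2 - 4ac
Here a = 3, b = -4, c = -5
D = (-4)^2 - 4(3)(-5) = 16 + 60 = 76

D = 76 > 0 but not a perfect square
The equation has 2 distinct real irrational roots.

Discriminant = 76, 2 distinct real irrational roots


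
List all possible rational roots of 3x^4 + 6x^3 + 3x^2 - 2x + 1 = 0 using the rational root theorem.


Rational root theorem: possible roots are ±p/q where:
  p divides the constant term (1): p ∈ {1}
  q divides the leading coefficient (3): q ∈ {1, 3}

All possible rational roots: -1, -1/3, 1/3, 1

-1, -1/3, 1/3, 1


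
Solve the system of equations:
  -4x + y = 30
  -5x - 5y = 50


Using Cramer's rule:
Determinant D = (-4)(-5) - (-5)(1) = 20 + 5 = 25
Dx = (30)(-5) - (50)(1) = -150 - 50 = -200
Dy = (-4)(50) - (-5)(30) = -200 + 150 = -50
x = Dx/D = -200/25 = -8
y = Dy/D = -50/25 = -2

x = -8, y = -2


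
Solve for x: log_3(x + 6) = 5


Convert to exponential form: x + 6 = 3^5 = 243
x = 243 - 6 = 237
Check: log_3(237 + 6) = log_3(243) = log_3(243) = 5 ✓

x = 237


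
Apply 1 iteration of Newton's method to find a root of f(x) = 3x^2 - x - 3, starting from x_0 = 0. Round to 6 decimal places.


Newton's method: x_(n+1) = x_n - f(x_n)/f'(x_n)
f(x) = 3x^2 - x - 3
f'(x) = 6x - 1

Iteration 1:
  f(0.000000) = -3.000000
  f'(0.000000) = -1.000000
  x_1 = 0.000000 - (-3.000000)/(-1.000000) = -3.000000

x_1 = -3.000000


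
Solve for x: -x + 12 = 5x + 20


Starting with: -x + 12 = 5x + 20
Move all x terms to left: (-1 - 5)x = 20 - 12
Simplify: -6x = 8
Divide both sides by -6: x = -4/3

x = -4/3


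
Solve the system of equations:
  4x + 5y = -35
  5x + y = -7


Using Cramer's rule:
Determinant D = (4)(1) - (5)(5) = 4 - 25 = -21
Dx = (-35)(1) - (-7)(5) = -35 + 35 = 0
Dy = (4)(-7) - (5)(-35) = -28 + 175 = 147
x = Dx/D = 0/-21 = 0
y = Dy/D = 147/-21 = -7

x = 0, y = -7


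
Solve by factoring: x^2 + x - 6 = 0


We need two numbers that multiply to -6 and add to 1.
Those numbers are 3 and -2 (since 3 * (-2) = -6 and 3 + (-2) = 1).
So x^2 + x - 6 = (x + 3)(x - 2) = 0
Setting each factor to zero: x = -3 or x = 2

x = -3, x = 2


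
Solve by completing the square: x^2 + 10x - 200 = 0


Start: x^2 + 10x - 200 = 0
Move constant: x^2 + 10x = 200
Half of 10 is 5, squared is 25
Add 25 to both sides: x^2 + 10x + 25 = 225
(x + 5)^2 = 225
x + 5 = ±15
x = -5 + 15 = 10 or x = -5 - 15 = -20

x = -20, x = 10


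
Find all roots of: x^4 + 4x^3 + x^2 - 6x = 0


The constant term is 0, so x = 0 is a root. Factor out x:
  x^3 + 4x^2 + x - 6 = 0
Let p(x) = x^3 + 4x^2 + x - 6. By the rational root theorem (leading coefficient 1), any rational root is an integer divisor of 6: try ±1, ±2, ... in turn.
Test x = 1: value = 0 ✓, so (x - 1) is a factor.
Synthetic division by (x - 1): bring down 1; 1(1) + 4 = 5; 5(1) + 1 = 6; 6(1) - 6 = 0 → quotient x^2 + 5x + 6, remainder 0.
Solve the quadratic x^2 + 5x + 6 = 0: discriminant = 5^2 - 4(1)(6) = 25 - 24 = 1.
sqrt(1) = 1, so x = (-5 ± 1)/2: x = -2 or x = -3.
Collecting all roots found:

x = -3, x = -2, x = 0, x = 1


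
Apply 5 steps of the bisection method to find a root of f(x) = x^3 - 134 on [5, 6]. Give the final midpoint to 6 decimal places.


f(x) = x^3 - 134
f(5) = -9 < 0
f(6) = 82 > 0

Step 1: midpoint = (5.000000 + 6.000000)/2 = 5.500000
  f(5.500000) = 32.375000
  f(mid) > 0, so root is in [5.000000, 5.500000]

Step 2: midpoint = (5.000000 + 5.500000)/2 = 5.250000
  f(5.250000) = 10.703125
  f(mid) > 0, so root is in [5.000000, 5.250000]

Step 3: midpoint = (5.000000 + 5.250000)/2 = 5.125000
  f(5.125000) = 0.611328
  f(mid) > 0, so root is in [5.000000, 5.125000]

Step 4: midpoint = (5.000000 + 5.125000)/2 = 5.062500
  f(5.062500) = -4.253662
  f(mid) < 0, so root is in [5.062500, 5.125000]

Step 5: midpoint = (5.062500 + 5.125000)/2 = 5.093750
  f(5.093750) = -1.836090
  f(mid) < 0, so root is in [5.093750, 5.125000]

midpoint = 5.093750


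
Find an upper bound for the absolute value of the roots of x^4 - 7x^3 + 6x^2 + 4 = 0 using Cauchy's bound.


Cauchy's bound: all roots r satisfy |r| <= 1 + max(|a_i/a_n|) for i = 0,...,n-1
where a_n is the leading coefficient.

Coefficients: [1, -7, 6, 0, 4]
Leading coefficient a_n = 1
Ratios |a_i/a_n|: 7, 6, 0, 4
Maximum ratio: 7
Cauchy's bound: |r| <= 1 + 7 = 8

Upper bound = 8


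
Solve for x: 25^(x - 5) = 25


Express both sides with the same base.
25 = 25^1
Since the bases match, equate exponents: x - 5 = 1
So x = 1 - (-5) = 6

x = 6


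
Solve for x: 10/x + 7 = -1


Subtract 7 from both sides: 10/x = -8
Multiply both sides by x: 10 = -8 * x
Divide by -8: x = -5/4

x = -5/4


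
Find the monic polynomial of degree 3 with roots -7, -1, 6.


A monic polynomial with roots -7, -1, 6 is:
p(x) = (x + 7)(x + 1)(x - 6)
After multiplying by (x + 7): x + 7
After multiplying by (x + 1): x^2 + 8x + 7
After multiplying by (x - 6): x^3 + 2x^2 - 41x - 42

x^3 + 2x^2 - 41x - 42


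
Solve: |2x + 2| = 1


An absolute value equation |expr| = 1 gives two cases:
Case 1: 2x + 2 = 1
  2x = -1, so x = -1/2
Case 2: 2x + 2 = -1
  2x = -3, so x = -3/2

x = -3/2, x = -1/2


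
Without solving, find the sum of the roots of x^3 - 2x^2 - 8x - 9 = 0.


By Vieta's formulas for x^3 + bx^2 + cx + d = 0:
  r1 + r2 + r3 = -b/a = 2
  r1*r2 + r1*r3 + r2*r3 = c/a = -8
  r1*r2*r3 = -d/a = 9


Sum = 2


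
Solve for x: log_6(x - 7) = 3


Convert to exponential form: x - 7 = 6^3 = 216
x = 216 + 7 = 223
Check: log_6(223 - 7) = log_6(216) = log_6(216) = 3 ✓

x = 223


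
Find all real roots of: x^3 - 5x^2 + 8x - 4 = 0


Let p(x) = x^3 - 5x^2 + 8x - 4. By the rational root theorem (leading coefficient 1), any rational root is an integer divisor of 4: try ±1, ±2, ... in turn.
Test x = 1: value = 0 ✓, so (x - 1) is a factor.
Synthetic division by (x - 1): bring down 1; 1(1) - 5 = -4; (-4)(1) + 8 = 4; 4(1) - 4 = 0 → quotient x^2 - 4x + 4, remainder 0.
Solve the quadratic x^2 - 4x + 4 = 0: discriminant = (-4)^2 - 4(1)(4) = 16 - 16 = 0.
Discriminant = 0, so a double root: x = 4/2 = 2.

x = 1, x = 2 (multiplicity 2)


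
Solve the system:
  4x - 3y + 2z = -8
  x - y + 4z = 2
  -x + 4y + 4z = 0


Using Cramer's rule. Expand each determinant along the first row.
D  = 4*[(-1)*4 - 4*4] - (-3)*[1*4 - 4*(-1)] + 2*[1*4 - (-1)*(-1)]
  = 4*(-20) - (-3)*(8) + 2*(3) = -50
Dx = (-8)*[(-1)*4 - 4*4] - (-3)*[2*4 - 4*0] + 2*[2*4 - (-1)*0]
  = (-8)*(-20) - (-3)*(8) + 2*(8) = 200
Dy = 4*[2*4 - 4*0] - (-8)*[1*4 - 4*(-1)] + 2*[1*0 - 2*(-1)]
  = 4*(8) - (-8)*(8) + 2*(2) = 100
Dz = 4*[(-1)*0 - 2*4] - (-3)*[1*0 - 2*(-1)] + (-8)*[1*4 - (-1)*(-1)]
  = 4*(-8) - (-3)*(2) + (-8)*(3) = -50
x = Dx/D = 200/-50 = -4, y = Dy/D = 100/-50 = -2, z = Dz/D = -50/-50 = 1
Check eq1: (4)(-4) + (-3)(-2) + (2)(1) = -8 = -8 ✓
Check eq2: (1)(-4) + (-1)(-2) + (4)(1) = 2 = 2 ✓
Check eq3: (-1)(-4) + (4)(-2) + (4)(1) = 0 = 0 ✓

x = -4, y = -2, z = 1


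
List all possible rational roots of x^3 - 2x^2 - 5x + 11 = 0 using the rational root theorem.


Rational root theorem: possible roots are ±p/q where:
  p divides the constant term (11): p ∈ {1, 11}
  q divides the leading coefficient (1): q ∈ {1}

All possible rational roots: -11, -1, 1, 11

-11, -1, 1, 11


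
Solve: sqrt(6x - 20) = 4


Square both sides: 6x - 20 = 4^2 = 16
6x = 16 + 20 = 36
x = 6
Check: sqrt(6*6 - 20) = sqrt(16) = 4 ✓

x = 6


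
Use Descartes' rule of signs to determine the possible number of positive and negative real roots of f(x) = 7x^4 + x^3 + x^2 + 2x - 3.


Descartes' rule of signs:

For positive roots, count sign changes in f(x) = 7x^4 + x^3 + x^2 + 2x - 3:
Signs of coefficients: +, +, +, +, -
Number of sign changes: 1
Possible positive real roots: 1

For negative roots, examine f(-x) = 7x^4 - x^3 + x^2 - 2x - 3:
Signs of coefficients: +, -, +, -, -
Number of sign changes: 3
Possible negative real roots: 3, 1

Positive roots: 1; Negative roots: 3 or 1


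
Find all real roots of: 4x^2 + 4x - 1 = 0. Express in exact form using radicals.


Using the quadratic formula: x = (-b ± sqrt(b^2 - 4ac)) / (2a)
Here a = 4, b = 4, c = -1
Discriminant = b^2 - 4ac = 4^2 - 4(4)(-1) = 16 + 16 = 32
Since discriminant = 32 > 0, there are two real roots.
x = (-4 ± 4*sqrt(2)) / 8
Simplifying: x = (-1 ± sqrt(2)) / 2
Numerically: x ≈ 0.2071 or x ≈ -1.2071

x = (-1 + sqrt(2)) / 2 or x = (-1 - sqrt(2)) / 2


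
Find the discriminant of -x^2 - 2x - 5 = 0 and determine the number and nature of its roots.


For ax^2 + bx + c = 0, discriminant D = b^2 - 4ac
Here a = -1, b = -2, c = -5
D = (-2)^2 - 4(-1)(-5) = 4 - 20 = -16

D = -16 < 0
The equation has no real roots (2 complex conjugate roots).

Discriminant = -16, no real roots (2 complex conjugate roots)


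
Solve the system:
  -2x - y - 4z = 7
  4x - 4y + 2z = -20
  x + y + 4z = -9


Using Cramer's rule. Expand each determinant along the first row.
D  = (-2)*[(-4)*4 - 2*1] - (-1)*[4*4 - 2*1] + (-4)*[4*1 - (-4)*1]
  = (-2)*(-18) - (-1)*(14) + (-4)*(8) = 18
Dx = 7*[(-4)*4 - 2*1] - (-1)*[(-20)*4 - 2*(-9)] + (-4)*[(-20)*1 - (-4)*(-9)]
  = 7*(-18) - (-1)*(-62) + (-4)*(-56) = 36
Dy = (-2)*[(-20)*4 - 2*(-9)] - 7*[4*4 - 2*1] + (-4)*[4*(-9) - (-20)*1]
  = (-2)*(-62) - 7*(14) + (-4)*(-16) = 90
Dz = (-2)*[(-4)*(-9) - (-20)*1] - (-1)*[4*(-9) - (-20)*1] + 7*[4*1 - (-4)*1]
  = (-2)*(56) - (-1)*(-16) + 7*(8) = -72
x = Dx/D = 36/18 = 2, y = Dy/D = 90/18 = 5, z = Dz/D = -72/18 = -4
Check eq1: (-2)(2) + (-1)(5) + (-4)(-4) = 7 = 7 ✓
Check eq2: (4)(2) + (-4)(5) + (2)(-4) = -20 = -20 ✓
Check eq3: (1)(2) + (1)(5) + (4)(-4) = -9 = -9 ✓

x = 2, y = 5, z = -4


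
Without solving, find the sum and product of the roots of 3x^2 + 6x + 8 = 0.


By Vieta's formulas for ax^2 + bx + c = 0:
  Sum of roots = -b/a
  Product of roots = c/a

Here a = 3, b = 6, c = 8
Sum = -(6)/3 = -2
Product = 8/3 = 8/3

Sum = -2, Product = 8/3


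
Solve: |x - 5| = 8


An absolute value equation |expr| = 8 gives two cases:
Case 1: x - 5 = 8
  x = 13, so x = 13
Case 2: x - 5 = -8
  x = -3, so x = -3

x = -3, x = 13


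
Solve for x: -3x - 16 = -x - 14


Starting with: -3x - 16 = -x - 14
Move all x terms to left: (-3 + 1)x = -14 + 16
Simplify: -2x = 2
Divide both sides by -2: x = -1

x = -1


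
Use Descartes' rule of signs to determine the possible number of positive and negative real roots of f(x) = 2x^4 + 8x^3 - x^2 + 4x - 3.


Descartes' rule of signs:

For positive roots, count sign changes in f(x) = 2x^4 + 8x^3 - x^2 + 4x - 3:
Signs of coefficients: +, +, -, +, -
Number of sign changes: 3
Possible positive real roots: 3, 1

For negative roots, examine f(-x) = 2x^4 - 8x^3 - x^2 - 4x - 3:
Signs of coefficients: +, -, -, -, -
Number of sign changes: 1
Possible negative real roots: 1

Positive roots: 3 or 1; Negative roots: 1


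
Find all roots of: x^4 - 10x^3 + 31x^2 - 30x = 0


The constant term is 0, so x = 0 is a root. Factor out x:
  x^3 - 10x^2 + 31x - 30 = 0
Let p(x) = x^3 - 10x^2 + 31x - 30. By the rational root theorem (leading coefficient 1), any rational root is an integer divisor of 30: try ±1, ±2, ... in turn.
Test x = 1: value = -8 ≠ 0.
Test x = -1: value = -72 ≠ 0.
Test x = 2: value = 0 ✓, so (x - 2) is a factor.
Synthetic division by (x - 2): bring down 1; 1(2) - 10 = -8; (-8)(2) + 31 = 15; 15(2) - 30 = 0 → quotient x^2 - 8x + 15, remainder 0.
Solve the quadratic x^2 - 8x + 15 = 0: discriminant = (-8)^2 - 4(1)(15) = 64 - 60 = 4.
sqrt(4) = 2, so x = (8 ± 2)/2: x = 5 or x = 3.
Collecting all roots found:

x = 0, x = 2, x = 3, x = 5


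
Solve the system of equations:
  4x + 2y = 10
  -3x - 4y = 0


Using Cramer's rule:
Determinant D = (4)(-4) - (-3)(2) = -16 + 6 = -10
Dx = (10)(-4) - (0)(2) = -40 - 0 = -40
Dy = (4)(0) - (-3)(10) = 0 + 30 = 30
x = Dx/D = -40/-10 = 4
y = Dy/D = 30/-10 = -3

x = 4, y = -3


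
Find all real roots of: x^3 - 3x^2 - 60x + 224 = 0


Let p(x) = x^3 - 3x^2 - 60x + 224. By the rational root theorem (leading coefficient 1), any rational root is an integer divisor of 224: try ±1, ±2, ... in turn.
Test x = 1: value = 162 ≠ 0.
Test x = -1: value = 280 ≠ 0.
Test x = 2: value = 100 ≠ 0.
Test x = -2: value = 324 ≠ 0.
Test x = 4: value = 0 ✓, so (x - 4) is a factor.
Synthetic division by (x - 4): bring down 1; 1(4) - 3 = 1; 1(4) - 60 = -56; (-56)(4) + 224 = 0 → quotient x^2 + x - 56, remainder 0.
Solve the quadratic x^2 + x - 56 = 0: discriminant = 1^2 - 4(1)(-56) = 1 + 224 = 225.
sqrt(225) = 15, so x = (-1 ± 15)/2: x = 7 or x = -8.

x = -8, x = 4, x = 7


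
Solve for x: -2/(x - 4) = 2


Multiply both sides by (x - 4): -2 = 2(x - 4)
Distribute: -2 = 2x - 8
2x = -2 + 8 = 6
x = 3

x = 3


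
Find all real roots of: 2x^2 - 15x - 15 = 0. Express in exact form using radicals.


Using the quadratic formula: x = (-b ± sqrt(b^2 - 4ac)) / (2a)
Here a = 2, b = -15, c = -15
Discriminant = b^2 - 4ac = (-15)^2 - 4(2)(-15) = 225 + 120 = 345
Since discriminant = 345 > 0, there are two real roots.
x = (15 ± sqrt(345)) / 4
Numerically: x ≈ 8.3935 or x ≈ -0.8935

x = (15 + sqrt(345)) / 4 or x = (15 - sqrt(345)) / 4


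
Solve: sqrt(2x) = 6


Square both sides: 2x = 6^2 = 36
2x = 36 - 0 = 36
x = 18
Check: sqrt(2*18 + 0) = sqrt(36) = 6 ✓

x = 18


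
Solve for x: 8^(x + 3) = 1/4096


Express both sides with the same base.
1/4096 = 8^(-4)
Since the bases match, equate exponents: x + 3 = -4
So x = -4 - (3) = -7

x = -7


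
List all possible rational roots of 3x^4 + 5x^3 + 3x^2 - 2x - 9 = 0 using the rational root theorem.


Rational root theorem: possible roots are ±p/q where:
  p divides the constant term (-9): p ∈ {1, 3, 9}
  q divides the leading coefficient (3): q ∈ {1, 3}

All possible rational roots: -9, -3, -1, -1/3, 1/3, 1, 3, 9

-9, -3, -1, -1/3, 1/3, 1, 3, 9


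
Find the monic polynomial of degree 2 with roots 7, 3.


A monic polynomial with roots 7, 3 is:
p(x) = (x - 7)(x - 3)
After multiplying by (x - 7): x - 7
After multiplying by (x - 3): x^2 - 10x + 21

x^2 - 10x + 21


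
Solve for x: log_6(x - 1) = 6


Convert to exponential form: x - 1 = 6^6 = 46656
x = 46656 + 1 = 46657
Check: log_6(46657 - 1) = log_6(46656) = log_6(46656) = 6 ✓

x = 46657


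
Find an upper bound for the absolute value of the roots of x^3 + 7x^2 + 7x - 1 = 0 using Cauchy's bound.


Cauchy's bound: all roots r satisfy |r| <= 1 + max(|a_i/a_n|) for i = 0,...,n-1
where a_n is the leading coefficient.

Coefficients: [1, 7, 7, -1]
Leading coefficient a_n = 1
Ratios |a_i/a_n|: 7, 7, 1
Maximum ratio: 7
Cauchy's bound: |r| <= 1 + 7 = 8

Upper bound = 8


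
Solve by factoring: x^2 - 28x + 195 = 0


We need two numbers that multiply to 195 and add to -28.
Those numbers are -13 and -15 (since (-13) * (-15) = 195 and (-13) + (-15) = -28).
So x^2 - 28x + 195 = (x - 13)(x - 15) = 0
Setting each factor to zero: x = 13 or x = 15

x = 13, x = 15


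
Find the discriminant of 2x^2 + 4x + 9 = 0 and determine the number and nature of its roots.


For ax^2 + bx + c = 0, discriminant D = b^2 - 4ac
Here a = 2, b = 4, c = 9
D = (4)^2 - 4(2)(9) = 16 - 72 = -56

D = -56 < 0
The equation has no real roots (2 complex conjugate roots).

Discriminant = -56, no real roots (2 complex conjugate roots)


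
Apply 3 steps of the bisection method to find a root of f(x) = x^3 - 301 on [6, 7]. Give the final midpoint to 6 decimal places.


f(x) = x^3 - 301
f(6) = -85 < 0
f(7) = 42 > 0

Step 1: midpoint = (6.000000 + 7.000000)/2 = 6.500000
  f(6.500000) = -26.375000
  f(mid) < 0, so root is in [6.500000, 7.000000]

Step 2: midpoint = (6.500000 + 7.000000)/2 = 6.750000
  f(6.750000) = 6.546875
  f(mid) > 0, so root is in [6.500000, 6.750000]

Step 3: midpoint = (6.500000 + 6.750000)/2 = 6.625000
  f(6.625000) = -10.224609
  f(mid) < 0, so root is in [6.625000, 6.750000]

midpoint = 6.625000


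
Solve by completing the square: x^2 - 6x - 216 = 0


Start: x^2 - 6x - 216 = 0
Move constant: x^2 - 6x = 216
Half of -6 is -3, squared is 9
Add 9 to both sides: x^2 - 6x + 9 = 225
(x - 3)^2 = 225
x - 3 = ±15
x = 3 + 15 = 18 or x = 3 - 15 = -12

x = -12, x = 18


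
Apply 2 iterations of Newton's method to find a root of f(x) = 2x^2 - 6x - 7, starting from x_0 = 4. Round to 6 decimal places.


Newton's method: x_(n+1) = x_n - f(x_n)/f'(x_n)
f(x) = 2x^2 - 6x - 7
f'(x) = 4x - 6

Iteration 1:
  f(4.000000) = 1.000000
  f'(4.000000) = 10.000000
  x_1 = 4.000000 - (1.000000)/(10.000000) = 3.900000

Iteration 2:
  f(3.900000) = 0.020000
  f'(3.900000) = 9.600000
  x_2 = 3.900000 - (0.020000)/(9.600000) = 3.897917

x_2 = 3.897917


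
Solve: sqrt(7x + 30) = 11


Square both sides: 7x + 30 = 11^2 = 121
7x = 121 - 30 = 91
x = 13
Check: sqrt(7*13 + 30) = sqrt(121) = 11 ✓

x = 13


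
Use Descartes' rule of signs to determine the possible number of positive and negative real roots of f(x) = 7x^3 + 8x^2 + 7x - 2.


Descartes' rule of signs:

For positive roots, count sign changes in f(x) = 7x^3 + 8x^2 + 7x - 2:
Signs of coefficients: +, +, +, -
Number of sign changes: 1
Possible positive real roots: 1

For negative roots, examine f(-x) = -7x^3 + 8x^2 - 7x - 2:
Signs of coefficients: -, +, -, -
Number of sign changes: 2
Possible negative real roots: 2, 0

Positive roots: 1; Negative roots: 2 or 0


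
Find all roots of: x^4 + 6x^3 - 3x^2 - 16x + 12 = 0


Let p(x) = x^4 + 6x^3 - 3x^2 - 16x + 12. By the rational root theorem (leading coefficient 1), any rational root is an integer divisor of 12: try ±1, ±2, ... in turn.
Test x = 1: value = 0 ✓, so (x - 1) is a factor.
Synthetic division by (x - 1): bring down 1; 1(1) + 6 = 7; 7(1) - 3 = 4; 4(1) - 16 = -12; (-12)(1) + 12 = 0 → quotient x^3 + 7x^2 + 4x - 12, remainder 0.
Continue with the quotient x^3 + 7x^2 + 4x - 12 (candidates must divide 12; re-test x = 1 first in case it repeats).
Test x = 1: value = 0 ✓, so (x - 1) is a factor.
Synthetic division by (x - 1): bring down 1; 1(1) + 7 = 8; 8(1) + 4 = 12; 12(1) - 12 = 0 → quotient x^2 + 8x + 12, remainder 0.
Solve the quadratic x^2 + 8x + 12 = 0: discriminant = 8^2 - 4(1)(12) = 64 - 48 = 16.
sqrt(16) = 4, so x = (-8 ± 4)/2: x = -2 or x = -6.
Collecting all roots found:

x = -6, x = -2, x = 1 (multiplicity 2)


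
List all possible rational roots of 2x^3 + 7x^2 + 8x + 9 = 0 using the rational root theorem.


Rational root theorem: possible roots are ±p/q where:
  p divides the constant term (9): p ∈ {1, 3, 9}
  q divides the leading coefficient (2): q ∈ {1, 2}

All possible rational roots: -9, -9/2, -3, -3/2, -1, -1/2, 1/2, 1, 3/2, 3, 9/2, 9

-9, -9/2, -3, -3/2, -1, -1/2, 1/2, 1, 3/2, 3, 9/2, 9


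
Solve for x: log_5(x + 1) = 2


Convert to exponential form: x + 1 = 5^2 = 25
x = 25 - 1 = 24
Check: log_5(24 + 1) = log_5(25) = log_5(25) = 2 ✓

x = 24


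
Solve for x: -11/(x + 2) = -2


Multiply both sides by (x + 2): -11 = -2(x + 2)
Distribute: -11 = -2x - 4
-2x = -11 + 4 = -7
x = 7/2

x = 7/2


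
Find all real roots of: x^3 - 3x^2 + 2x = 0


The constant term is 0, so x = 0 is a root. Factor out x:
  x(x^2 - 3x + 2) = 0
Solve the quadratic x^2 - 3x + 2 = 0: discriminant = (-3)^2 - 4(1)(2) = 9 - 8 = 1.
sqrt(1) = 1, so x = (3 ± 1)/2: x = 2 or x = 1.

x = 0, x = 1, x = 2


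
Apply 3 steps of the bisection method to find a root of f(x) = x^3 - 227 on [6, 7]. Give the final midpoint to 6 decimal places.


f(x) = x^3 - 227
f(6) = -11 < 0
f(7) = 116 > 0

Step 1: midpoint = (6.000000 + 7.000000)/2 = 6.500000
  f(6.500000) = 47.625000
  f(mid) > 0, so root is in [6.000000, 6.500000]

Step 2: midpoint = (6.000000 + 6.500000)/2 = 6.250000
  f(6.250000) = 17.140625
  f(mid) > 0, so root is in [6.000000, 6.250000]

Step 3: midpoint = (6.000000 + 6.250000)/2 = 6.125000
  f(6.125000) = 2.783203
  f(mid) > 0, so root is in [6.000000, 6.125000]

midpoint = 6.125000


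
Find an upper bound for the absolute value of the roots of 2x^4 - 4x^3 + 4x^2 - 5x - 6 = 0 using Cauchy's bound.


Cauchy's bound: all roots r satisfy |r| <= 1 + max(|a_i/a_n|) for i = 0,...,n-1
where a_n is the leading coefficient.

Coefficients: [2, -4, 4, -5, -6]
Leading coefficient a_n = 2
Ratios |a_i/a_n|: 2, 2, 5/2, 3
Maximum ratio: 3
Cauchy's bound: |r| <= 1 + 3 = 4

Upper bound = 4


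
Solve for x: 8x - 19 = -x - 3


Starting with: 8x - 19 = -x - 3
Move all x terms to left: (8 + 1)x = -3 + 19
Simplify: 9x = 16
Divide both sides by 9: x = 16/9

x = 16/9


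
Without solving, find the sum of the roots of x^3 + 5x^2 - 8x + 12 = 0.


By Vieta's formulas for x^3 + bx^2 + cx + d = 0:
  r1 + r2 + r3 = -b/a = -5
  r1*r2 + r1*r3 + r2*r3 = c/a = -8
  r1*r2*r3 = -d/a = -12


Sum = -5


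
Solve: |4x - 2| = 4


An absolute value equation |expr| = 4 gives two cases:
Case 1: 4x - 2 = 4
  4x = 6, so x = 3/2
Case 2: 4x - 2 = -4
  4x = -2, so x = -1/2

x = -1/2, x = 3/2


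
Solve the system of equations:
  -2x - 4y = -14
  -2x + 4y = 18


Using Cramer's rule:
Determinant D = (-2)(4) - (-2)(-4) = -8 - 8 = -16
Dx = (-14)(4) - (18)(-4) = -56 + 72 = 16
Dy = (-2)(18) - (-2)(-14) = -36 - 28 = -64
x = Dx/D = 16/-16 = -1
y = Dy/D = -64/-16 = 4

x = -1, y = 4


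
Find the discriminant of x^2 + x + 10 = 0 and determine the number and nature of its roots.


For ax^2 + bx + c = 0, discriminant D = b^2 - 4ac
Here a = 1, b = 1, c = 10
D = (1)^2 - 4(1)(10) = 1 - 40 = -39

D = -39 < 0
The equation has no real roots (2 complex conjugate roots).

Discriminant = -39, no real roots (2 complex conjugate roots)


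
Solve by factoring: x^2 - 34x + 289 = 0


We need two numbers that multiply to 289 and add to -34.
Those numbers are -17 and -17 (since (-17) * (-17) = 289 and (-17) + (-17) = -34).
So x^2 - 34x + 289 = (x - 17)(x - 17) = 0
Setting each factor to zero: x = 17 or x = 17

x = 17


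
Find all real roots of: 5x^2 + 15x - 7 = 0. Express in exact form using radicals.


Using the quadratic formula: x = (-b ± sqrt(b^2 - 4ac)) / (2a)
Here a = 5, b = 15, c = -7
Discriminant = b^2 - 4ac = 15^2 - 4(5)(-7) = 225 + 140 = 365
Since discriminant = 365 > 0, there are two real roots.
x = (-15 ± sqrt(365)) / 10
Numerically: x ≈ 0.4105 or x ≈ -3.4105

x = (-15 + sqrt(365)) / 10 or x = (-15 - sqrt(365)) / 10


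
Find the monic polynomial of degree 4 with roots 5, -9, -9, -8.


A monic polynomial with roots 5, -9, -9, -8 is:
p(x) = (x - 5)(x + 9)(x + 9)(x + 8)
After multiplying by (x - 5): x - 5
After multiplying by (x + 9): x^2 + 4x - 45
After multiplying by (x + 9): x^3 + 13x^2 - 9x - 405
After multiplying by (x + 8): x^4 + 21x^3 + 95x^2 - 477x - 3240

x^4 + 21x^3 + 95x^2 - 477x - 3240


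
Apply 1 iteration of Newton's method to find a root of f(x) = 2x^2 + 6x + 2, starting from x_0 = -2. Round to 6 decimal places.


Newton's method: x_(n+1) = x_n - f(x_n)/f'(x_n)
f(x) = 2x^2 + 6x + 2
f'(x) = 4x + 6

Iteration 1:
  f(-2.000000) = -2.000000
  f'(-2.000000) = -2.000000
  x_1 = -2.000000 - (-2.000000)/(-2.000000) = -3.000000

x_1 = -3.000000


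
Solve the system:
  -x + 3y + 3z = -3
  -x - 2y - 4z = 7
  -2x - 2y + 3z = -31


Using Cramer's rule. Expand each determinant along the first row.
D  = (-1)*[(-2)*3 - (-4)*(-2)] - 3*[(-1)*3 - (-4)*(-2)] + 3*[(-1)*(-2) - (-2)*(-2)]
  = (-1)*(-14) - 3*(-11) + 3*(-2) = 41
Dx = (-3)*[(-2)*3 - (-4)*(-2)] - 3*[7*3 - (-4)*(-31)] + 3*[7*(-2) - (-2)*(-31)]
  = (-3)*(-14) - 3*(-103) + 3*(-76) = 123
Dy = (-1)*[7*3 - (-4)*(-31)] - (-3)*[(-1)*3 - (-4)*(-2)] + 3*[(-1)*(-31) - 7*(-2)]
  = (-1)*(-103) - (-3)*(-11) + 3*(45) = 205
Dz = (-1)*[(-2)*(-31) - 7*(-2)] - 3*[(-1)*(-31) - 7*(-2)] + (-3)*[(-1)*(-2) - (-2)*(-2)]
  = (-1)*(76) - 3*(45) + (-3)*(-2) = -205
x = Dx/D = 123/41 = 3, y = Dy/D = 205/41 = 5, z = Dz/D = -205/41 = -5
Check eq1: (-1)(3) + (3)(5) + (3)(-5) = -3 = -3 ✓
Check eq2: (-1)(3) + (-2)(5) + (-4)(-5) = 7 = 7 ✓
Check eq3: (-2)(3) + (-2)(5) + (3)(-5) = -31 = -31 ✓

x = 3, y = 5, z = -5


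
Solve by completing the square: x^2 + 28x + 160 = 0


Start: x^2 + 28x + 160 = 0
Move constant: x^2 + 28x = -160
Half of 28 is 14, squared is 196
Add 196 to both sides: x^2 + 28x + 196 = 36
(x + 14)^2 = 36
x + 14 = ±6
x = -14 + 6 = -8 or x = -14 - 6 = -20

x = -20, x = -8


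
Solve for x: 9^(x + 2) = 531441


Express both sides with the same base.
531441 = 9^6
Since the bases match, equate exponents: x + 2 = 6
So x = 6 - (2) = 4

x = 4


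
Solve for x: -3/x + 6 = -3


Subtract 6 from both sides: -3/x = -9
Multiply both sides by x: -3 = -9 * x
Divide by -9: x = 1/3

x = 1/3


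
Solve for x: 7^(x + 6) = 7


Express both sides with the same base.
7 = 7^1
Since the bases match, equate exponents: x + 6 = 1
So x = 1 - (6) = -5

x = -5


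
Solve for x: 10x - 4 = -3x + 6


Starting with: 10x - 4 = -3x + 6
Move all x terms to left: (10 + 3)x = 6 + 4
Simplify: 13x = 10
Divide both sides by 13: x = 10/13

x = 10/13


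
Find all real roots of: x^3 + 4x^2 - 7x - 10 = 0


Let p(x) = x^3 + 4x^2 - 7x - 10. By the rational root theorem (leading coefficient 1), any rational root is an integer divisor of 10: try ±1, ±2, ... in turn.
Test x = 1: value = -12 ≠ 0.
Test x = -1: value = 0 ✓, so (x + 1) is a factor.
Synthetic division by (x + 1): bring down 1; 1(-1) + 4 = 3; 3(-1) - 7 = -10; (-10)(-1) - 10 = 0 → quotient x^2 + 3x - 10, remainder 0.
Solve the quadratic x^2 + 3x - 10 = 0: discriminant = 3^2 - 4(1)(-10) = 9 + 40 = 49.
sqrt(49) = 7, so x = (-3 ± 7)/2: x = 2 or x = -5.

x = -5, x = -1, x = 2


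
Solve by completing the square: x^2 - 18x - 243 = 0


Start: x^2 - 18x - 243 = 0
Move constant: x^2 - 18x = 243
Half of -18 is -9, squared is 81
Add 81 to both sides: x^2 - 18x + 81 = 324
(x - 9)^2 = 324
x - 9 = ±18
x = 9 + 18 = 27 or x = 9 - 18 = -9

x = -9, x = 27


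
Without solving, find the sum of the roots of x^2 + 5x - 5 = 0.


By Vieta's formulas for ax^2 + bx + c = 0:
  Sum of roots = -b/a
  Product of roots = c/a

Here a = 1, b = 5, c = -5
Sum = -(5)/1 = -5
Product = -5/1 = -5

Sum = -5


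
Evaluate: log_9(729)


We need the exponent such that 9^? = 729
9^3 = 729
Therefore log_9(729) = 3

3


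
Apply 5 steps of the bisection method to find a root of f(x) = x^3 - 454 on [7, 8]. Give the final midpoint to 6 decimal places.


f(x) = x^3 - 454
f(7) = -111 < 0
f(8) = 58 > 0

Step 1: midpoint = (7.000000 + 8.000000)/2 = 7.500000
  f(7.500000) = -32.125000
  f(mid) < 0, so root is in [7.500000, 8.000000]

Step 2: midpoint = (7.500000 + 8.000000)/2 = 7.750000
  f(7.750000) = 11.484375
  f(mid) > 0, so root is in [7.500000, 7.750000]

Step 3: midpoint = (7.500000 + 7.750000)/2 = 7.625000
  f(7.625000) = -10.677734
  f(mid) < 0, so root is in [7.625000, 7.750000]

Step 4: midpoint = (7.625000 + 7.750000)/2 = 7.687500
  f(7.687500) = 0.313232
  f(mid) > 0, so root is in [7.625000, 7.687500]

Step 5: midpoint = (7.625000 + 7.687500)/2 = 7.656250
  f(7.656250) = -5.204681
  f(mid) < 0, so root is in [7.656250, 7.687500]

midpoint = 7.656250


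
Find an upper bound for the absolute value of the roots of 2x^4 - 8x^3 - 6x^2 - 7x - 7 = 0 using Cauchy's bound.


Cauchy's bound: all roots r satisfy |r| <= 1 + max(|a_i/a_n|) for i = 0,...,n-1
where a_n is the leading coefficient.

Coefficients: [2, -8, -6, -7, -7]
Leading coefficient a_n = 2
Ratios |a_i/a_n|: 4, 3, 7/2, 7/2
Maximum ratio: 4
Cauchy's bound: |r| <= 1 + 4 = 5

Upper bound = 5


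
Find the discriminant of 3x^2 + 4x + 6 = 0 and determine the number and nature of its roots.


For ax^2 + bx + c = 0, discriminant D = b^2 - 4ac
Here a = 3, b = 4, c = 6
D = (4)^2 - 4(3)(6) = 16 - 72 = -56

D = -56 < 0
The equation has no real roots (2 complex conjugate roots).

Discriminant = -56, no real roots (2 complex conjugate roots)


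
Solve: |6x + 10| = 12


An absolute value equation |expr| = 12 gives two cases:
Case 1: 6x + 10 = 12
  6x = 2, so x = 1/3
Case 2: 6x + 10 = -12
  6x = -22, so x = -11/3

x = -11/3, x = 1/3


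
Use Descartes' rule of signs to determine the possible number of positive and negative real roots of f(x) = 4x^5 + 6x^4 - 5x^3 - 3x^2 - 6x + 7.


Descartes' rule of signs:

For positive roots, count sign changes in f(x) = 4x^5 + 6x^4 - 5x^3 - 3x^2 - 6x + 7:
Signs of coefficients: +, +, -, -, -, +
Number of sign changes: 2
Possible positive real roots: 2, 0

For negative roots, examine f(-x) = -4x^5 + 6x^4 + 5x^3 - 3x^2 + 6x + 7:
Signs of coefficients: -, +, +, -, +, +
Number of sign changes: 3
Possible negative real roots: 3, 1

Positive roots: 2 or 0; Negative roots: 3 or 1


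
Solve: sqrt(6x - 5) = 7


Square both sides: 6x - 5 = 7^2 = 49
6x = 49 + 5 = 54
x = 9
Check: sqrt(6*9 - 5) = sqrt(49) = 7 ✓

x = 9


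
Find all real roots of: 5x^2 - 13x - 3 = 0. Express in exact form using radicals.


Using the quadratic formula: x = (-b ± sqrt(b^2 - 4ac)) / (2a)
Here a = 5, b = -13, c = -3
Discriminant = b^2 - 4ac = (-13)^2 - 4(5)(-3) = 169 + 60 = 229
Since discriminant = 229 > 0, there are two real roots.
x = (13 ± sqrt(229)) / 10
Numerically: x ≈ 2.8133 or x ≈ -0.2133

x = (13 + sqrt(229)) / 10 or x = (13 - sqrt(229)) / 10


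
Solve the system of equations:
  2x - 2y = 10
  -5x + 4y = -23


Using Cramer's rule:
Determinant D = (2)(4) - (-5)(-2) = 8 - 10 = -2
Dx = (10)(4) - (-23)(-2) = 40 - 46 = -6
Dy = (2)(-23) - (-5)(10) = -46 + 50 = 4
x = Dx/D = -6/-2 = 3
y = Dy/D = 4/-2 = -2

x = 3, y = -2


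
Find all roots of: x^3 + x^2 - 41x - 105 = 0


Let p(x) = x^3 + x^2 - 41x - 105. By the rational root theorem (leading coefficient 1), any rational root is an integer divisor of 105: try ±1, ±2, ... in turn.
Test x = 1: value = -144 ≠ 0.
Test x = -1: value = -64 ≠ 0.
Test x = 3: value = -192 ≠ 0.
Test x = -3: value = 0 ✓, so (x + 3) is a factor.
Synthetic division by (x + 3): bring down 1; 1(-3) + 1 = -2; (-2)(-3) - 41 = -35; (-35)(-3) - 105 = 0 → quotient x^2 - 2x - 35, remainder 0.
Solve the quadratic x^2 - 2x - 35 = 0: discriminant = (-2)^2 - 4(1)(-35) = 4 + 140 = 144.
sqrt(144) = 12, so x = (2 ± 12)/2: x = 7 or x = -5.
Collecting all roots found:

x = -5, x = -3, x = 7


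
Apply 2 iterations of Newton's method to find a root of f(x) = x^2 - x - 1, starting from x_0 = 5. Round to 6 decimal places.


Newton's method: x_(n+1) = x_n - f(x_n)/f'(x_n)
f(x) = x^2 - x - 1
f'(x) = 2x - 1

Iteration 1:
  f(5.000000) = 19.000000
  f'(5.000000) = 9.000000
  x_1 = 5.000000 - (19.000000)/(9.000000) = 2.888889

Iteration 2:
  f(2.888889) = 4.456790
  f'(2.888889) = 4.777778
  x_2 = 2.888889 - (4.456790)/(4.777778) = 1.956072

x_2 = 1.956072


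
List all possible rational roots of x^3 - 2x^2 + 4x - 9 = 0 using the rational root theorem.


Rational root theorem: possible roots are ±p/q where:
  p divides the constant term (-9): p ∈ {1, 3, 9}
  q divides the leading coefficient (1): q ∈ {1}

All possible rational roots: -9, -3, -1, 1, 3, 9

-9, -3, -1, 1, 3, 9


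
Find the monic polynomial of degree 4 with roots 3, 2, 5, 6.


A monic polynomial with roots 3, 2, 5, 6 is:
p(x) = (x - 3)(x - 2)(x - 5)(x - 6)
After multiplying by (x - 3): x - 3
After multiplying by (x - 2): x^2 - 5x + 6
After multiplying by (x - 5): x^3 - 10x^2 + 31x - 30
After multiplying by (x - 6): x^4 - 16x^3 + 91x^2 - 216x + 180

x^4 - 16x^3 + 91x^2 - 216x + 180


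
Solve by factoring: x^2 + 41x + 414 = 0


We need two numbers that multiply to 414 and add to 41.
Those numbers are 18 and 23 (since 18 * 23 = 414 and 18 + 23 = 41).
So x^2 + 41x + 414 = (x + 18)(x + 23) = 0
Setting each factor to zero: x = -18 or x = -23

x = -23, x = -18


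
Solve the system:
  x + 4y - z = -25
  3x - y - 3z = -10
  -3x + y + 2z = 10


Using Cramer's rule. Expand each determinant along the first row.
D  = 1*[(-1)*2 - (-3)*1] - 4*[3*2 - (-3)*(-3)] + (-1)*[3*1 - (-1)*(-3)]
  = 1*(1) - 4*(-3) + (-1)*(0) = 13
Dx = (-25)*[(-1)*2 - (-3)*1] - 4*[(-10)*2 - (-3)*10] + (-1)*[(-10)*1 - (-1)*10]
  = (-25)*(1) - 4*(10) + (-1)*(0) = -65
Dy = 1*[(-10)*2 - (-3)*10] - (-25)*[3*2 - (-3)*(-3)] + (-1)*[3*10 - (-10)*(-3)]
  = 1*(10) - (-25)*(-3) + (-1)*(0) = -65
Dz = 1*[(-1)*10 - (-10)*1] - 4*[3*10 - (-10)*(-3)] + (-25)*[3*1 - (-1)*(-3)]
  = 1*(0) - 4*(0) + (-25)*(0) = 0
x = Dx/D = -65/13 = -5, y = Dy/D = -65/13 = -5, z = Dz/D = 0/13 = 0
Check eq1: (1)(-5) + (4)(-5) + (-1)(0) = -25 = -25 ✓
Check eq2: (3)(-5) + (-1)(-5) + (-3)(0) = -10 = -10 ✓
Check eq3: (-3)(-5) + (1)(-5) + (2)(0) = 10 = 10 ✓

x = -5, y = -5, z = 0


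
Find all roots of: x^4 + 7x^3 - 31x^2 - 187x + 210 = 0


Let p(x) = x^4 + 7x^3 - 31x^2 - 187x + 210. By the rational root theorem (leading coefficient 1), any rational root is an integer divisor of 210: try ±1, ±2, ... in turn.
Test x = 1: value = 0 ✓, so (x - 1) is a factor.
Synthetic division by (x - 1): bring down 1; 1(1) + 7 = 8; 8(1) - 31 = -23; (-23)(1) - 187 = -210; (-210)(1) + 210 = 0 → quotient x^3 + 8x^2 - 23x - 210, remainder 0.
Continue with the quotient x^3 + 8x^2 - 23x - 210 (candidates must divide 210; re-test x = 1 first in case it repeats).
Test x = 1: value = -224 ≠ 0.
Test x = -1: value = -180 ≠ 0.
Test x = 2: value = -216 ≠ 0.
Test x = -2: value = -140 ≠ 0.
Test x = 3: value = -180 ≠ 0.
Test x = -3: value = -96 ≠ 0.
Test x = 5: value = 0 ✓, so (x - 5) is a factor.
Synthetic division by (x - 5): bring down 1; 1(5) + 8 = 13; 13(5) - 23 = 42; 42(5) - 210 = 0 → quotient x^2 + 13x + 42, remainder 0.
Solve the quadratic x^2 + 13x + 42 = 0: discriminant = 13^2 - 4(1)(42) = 169 - 168 = 1.
sqrt(1) = 1, so x = (-13 ± 1)/2: x = -6 or x = -7.
Collecting all roots found:

x = -7, x = -6, x = 1, x = 5


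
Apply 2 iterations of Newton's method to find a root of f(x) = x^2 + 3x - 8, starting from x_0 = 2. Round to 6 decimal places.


Newton's method: x_(n+1) = x_n - f(x_n)/f'(x_n)
f(x) = x^2 + 3x - 8
f'(x) = 2x + 3

Iteration 1:
  f(2.000000) = 2.000000
  f'(2.000000) = 7.000000
  x_1 = 2.000000 - (2.000000)/(7.000000) = 1.714286

Iteration 2:
  f(1.714286) = 0.081633
  f'(1.714286) = 6.428571
  x_2 = 1.714286 - (0.081633)/(6.428571) = 1.701587

x_2 = 1.701587


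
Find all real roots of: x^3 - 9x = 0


The constant term is 0, so x = 0 is a root. Factor out x:
  x(x^2 - 9) = 0
Solve the quadratic x^2 - 9 = 0: discriminant = 0^2 - 4(1)(-9) = 0 + 36 = 36.
sqrt(36) = 6, so x = (0 ± 6)/2: x = 3 or x = -3.

x = -3, x = 0, x = 3


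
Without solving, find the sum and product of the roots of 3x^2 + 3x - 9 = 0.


By Vieta's formulas for ax^2 + bx + c = 0:
  Sum of roots = -b/a
  Product of roots = c/a

Here a = 3, b = 3, c = -9
Sum = -(3)/3 = -1
Product = -9/3 = -3

Sum = -1, Product = -3


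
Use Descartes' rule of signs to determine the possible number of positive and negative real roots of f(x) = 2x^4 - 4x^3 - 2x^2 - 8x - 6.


Descartes' rule of signs:

For positive roots, count sign changes in f(x) = 2x^4 - 4x^3 - 2x^2 - 8x - 6:
Signs of coefficients: +, -, -, -, -
Number of sign changes: 1
Possible positive real roots: 1

For negative roots, examine f(-x) = 2x^4 + 4x^3 - 2x^2 + 8x - 6:
Signs of coefficients: +, +, -, +, -
Number of sign changes: 3
Possible negative real roots: 3, 1

Positive roots: 1; Negative roots: 3 or 1


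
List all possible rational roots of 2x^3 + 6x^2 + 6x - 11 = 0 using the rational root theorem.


Rational root theorem: possible roots are ±p/q where:
  p divides the constant term (-11): p ∈ {1, 11}
  q divides the leading coefficient (2): q ∈ {1, 2}

All possible rational roots: -11, -11/2, -1, -1/2, 1/2, 1, 11/2, 11

-11, -11/2, -1, -1/2, 1/2, 1, 11/2, 11


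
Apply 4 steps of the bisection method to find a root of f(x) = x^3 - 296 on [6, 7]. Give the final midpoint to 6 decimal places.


f(x) = x^3 - 296
f(6) = -80 < 0
f(7) = 47 > 0

Step 1: midpoint = (6.000000 + 7.000000)/2 = 6.500000
  f(6.500000) = -21.375000
  f(mid) < 0, so root is in [6.500000, 7.000000]

Step 2: midpoint = (6.500000 + 7.000000)/2 = 6.750000
  f(6.750000) = 11.546875
  f(mid) > 0, so root is in [6.500000, 6.750000]

Step 3: midpoint = (6.500000 + 6.750000)/2 = 6.625000
  f(6.625000) = -5.224609
  f(mid) < 0, so root is in [6.625000, 6.750000]

Step 4: midpoint = (6.625000 + 6.750000)/2 = 6.687500
  f(6.687500) = 3.082764
  f(mid) > 0, so root is in [6.625000, 6.687500]

midpoint = 6.687500


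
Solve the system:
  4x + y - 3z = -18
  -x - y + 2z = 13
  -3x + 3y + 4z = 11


Using Cramer's rule. Expand each determinant along the first row.
D  = 4*[(-1)*4 - 2*3] - 1*[(-1)*4 - 2*(-3)] + (-3)*[(-1)*3 - (-1)*(-3)]
  = 4*(-10) - 1*(2) + (-3)*(-6) = -24
Dx = (-18)*[(-1)*4 - 2*3] - 1*[13*4 - 2*11] + (-3)*[13*3 - (-1)*11]
  = (-18)*(-10) - 1*(30) + (-3)*(50) = 0
Dy = 4*[13*4 - 2*11] - (-18)*[(-1)*4 - 2*(-3)] + (-3)*[(-1)*11 - 13*(-3)]
  = 4*(30) - (-18)*(2) + (-3)*(28) = 72
Dz = 4*[(-1)*11 - 13*3] - 1*[(-1)*11 - 13*(-3)] + (-18)*[(-1)*3 - (-1)*(-3)]
  = 4*(-50) - 1*(28) + (-18)*(-6) = -120
x = Dx/D = 0/-24 = 0, y = Dy/D = 72/-24 = -3, z = Dz/D = -120/-24 = 5
Check eq1: (4)(0) + (1)(-3) + (-3)(5) = -18 = -18 ✓
Check eq2: (-1)(0) + (-1)(-3) + (2)(5) = 13 = 13 ✓
Check eq3: (-3)(0) + (3)(-3) + (4)(5) = 11 = 11 ✓

x = 0, y = -3, z = 5


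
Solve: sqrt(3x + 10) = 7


Square both sides: 3x + 10 = 7^2 = 49
3x = 49 - 10 = 39
x = 13
Check: sqrt(3*13 + 10) = sqrt(49) = 7 ✓

x = 13
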